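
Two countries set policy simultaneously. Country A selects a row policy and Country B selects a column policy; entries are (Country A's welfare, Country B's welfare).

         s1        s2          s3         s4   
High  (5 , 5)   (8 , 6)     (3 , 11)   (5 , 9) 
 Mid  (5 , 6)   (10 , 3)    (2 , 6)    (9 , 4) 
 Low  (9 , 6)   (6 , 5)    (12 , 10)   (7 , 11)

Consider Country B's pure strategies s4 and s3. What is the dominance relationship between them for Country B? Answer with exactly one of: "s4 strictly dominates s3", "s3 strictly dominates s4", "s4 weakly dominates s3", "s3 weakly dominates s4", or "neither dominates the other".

neither dominates the other

Compare s4 to s3 across each choice by Country A: High: 9<11, Mid: 4<6, Low: 11>10.
s4 does better at Low but worse at High, Mid; neither strategy dominates the other.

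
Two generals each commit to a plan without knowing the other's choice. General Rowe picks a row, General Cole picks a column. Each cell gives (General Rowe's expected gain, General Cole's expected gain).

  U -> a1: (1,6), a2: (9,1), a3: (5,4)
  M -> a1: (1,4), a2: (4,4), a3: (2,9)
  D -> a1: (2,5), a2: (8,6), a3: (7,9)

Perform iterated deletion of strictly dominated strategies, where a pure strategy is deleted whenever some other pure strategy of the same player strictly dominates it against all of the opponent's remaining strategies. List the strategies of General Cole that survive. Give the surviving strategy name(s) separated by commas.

a3

For General Rowe, D strictly dominates M on the remaining columns (a1: 2>1, a2: 8>4, a3: 7>2); eliminate M.
Column a2 is eliminated: a3 beats it against every remaining row (U: 4>1, D: 9>6).
General Rowe's strategy U is strictly dominated by D (a1: 2>1, a3: 7>5) and is removed.
General Cole's strategy a1 is strictly dominated by a3 (D: 9>5) and is removed.
Among the remaining strategies, none is strictly dominated by another pure strategy of the same player, so the elimination stops.
Surviving strategies — General Rowe: {D}; General Cole: {a3}.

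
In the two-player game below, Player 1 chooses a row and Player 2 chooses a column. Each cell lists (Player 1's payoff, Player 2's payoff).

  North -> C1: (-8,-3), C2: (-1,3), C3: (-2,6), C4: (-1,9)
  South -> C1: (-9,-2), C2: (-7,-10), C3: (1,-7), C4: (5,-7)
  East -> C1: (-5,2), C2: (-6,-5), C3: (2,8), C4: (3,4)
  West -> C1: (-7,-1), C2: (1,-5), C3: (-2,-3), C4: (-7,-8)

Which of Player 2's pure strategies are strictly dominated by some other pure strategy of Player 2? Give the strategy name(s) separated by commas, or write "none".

C1 is not dominated — it holds its own against C2 at South (-2>-10); C3 at South (-2>-7); C4 at South (-2>-7).
C3 strictly dominates C2 — North: 6>3, South: -7>-10, East: 8>-5, West: -3>-5.
C3: no other strategy beats it everywhere (C1 at North (6>-3); C2 at North (6>3); C4 at South (-7=-7)).
C4 is not dominated — it holds its own against C1 at North (9>-3); C2 at North (9>3); C3 at North (9>6).

C2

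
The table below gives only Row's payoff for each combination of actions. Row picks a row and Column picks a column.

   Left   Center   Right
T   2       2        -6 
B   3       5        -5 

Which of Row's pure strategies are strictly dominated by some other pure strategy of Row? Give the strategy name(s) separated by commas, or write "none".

T

T is strictly dominated by B (Left: 3>2, Center: 5>2, Right: -5>-6).
B: no other strategy beats it everywhere (T at Left (3>2)).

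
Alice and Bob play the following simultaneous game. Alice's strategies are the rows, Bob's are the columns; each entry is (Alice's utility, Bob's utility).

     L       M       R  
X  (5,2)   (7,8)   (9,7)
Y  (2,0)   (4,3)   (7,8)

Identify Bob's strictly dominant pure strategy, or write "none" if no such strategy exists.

L fails to dominate M at X (2<8).
M fails to dominate R at Y (3<8).
R fails to dominate M at X (7<8).
No single strategy dominates all the others.

none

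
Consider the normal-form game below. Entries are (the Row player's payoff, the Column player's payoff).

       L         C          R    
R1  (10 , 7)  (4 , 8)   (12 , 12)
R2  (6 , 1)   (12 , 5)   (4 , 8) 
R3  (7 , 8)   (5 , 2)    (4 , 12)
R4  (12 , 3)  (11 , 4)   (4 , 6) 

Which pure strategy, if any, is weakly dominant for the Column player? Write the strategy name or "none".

R

R vs L: R1: 12>7, R2: 8>1, R3: 12>8, R4: 6>3.
R vs C: R1: 12>8, R2: 8>5, R3: 12>2, R4: 6>4.
R is at least as good as every other strategy against every opponent action, so it is weakly dominant.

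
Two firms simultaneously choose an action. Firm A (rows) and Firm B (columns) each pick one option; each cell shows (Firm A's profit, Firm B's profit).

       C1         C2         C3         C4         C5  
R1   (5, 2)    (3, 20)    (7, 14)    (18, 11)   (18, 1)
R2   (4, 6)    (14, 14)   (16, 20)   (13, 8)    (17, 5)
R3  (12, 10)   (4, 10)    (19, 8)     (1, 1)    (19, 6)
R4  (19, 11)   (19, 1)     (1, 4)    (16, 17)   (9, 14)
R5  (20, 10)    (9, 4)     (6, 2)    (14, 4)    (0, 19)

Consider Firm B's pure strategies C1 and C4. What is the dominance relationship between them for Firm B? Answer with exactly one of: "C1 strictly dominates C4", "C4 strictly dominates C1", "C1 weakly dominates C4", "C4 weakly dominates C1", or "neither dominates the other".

Compare C1 to C4 across each choice by Firm A: R1: 2<11, R2: 6<8, R3: 10>1, R4: 11<17, R5: 10>4.
C1 does better at R3, R5 but worse at R1, R2, R4; neither strategy dominates the other.

neither dominates the other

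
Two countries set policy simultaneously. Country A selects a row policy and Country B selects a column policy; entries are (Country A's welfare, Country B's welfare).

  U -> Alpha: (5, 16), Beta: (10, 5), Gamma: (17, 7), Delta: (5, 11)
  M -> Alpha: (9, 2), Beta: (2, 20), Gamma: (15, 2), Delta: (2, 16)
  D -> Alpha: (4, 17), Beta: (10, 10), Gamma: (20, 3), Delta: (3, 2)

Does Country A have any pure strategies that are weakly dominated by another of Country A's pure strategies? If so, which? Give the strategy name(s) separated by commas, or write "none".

U: no other strategy beats it everywhere (M at Beta (10>2); D at Alpha (5>4)).
M is not dominated — it holds its own against U at Alpha (9>5); D at Alpha (9>4).
D is not dominated — it holds its own against U at Gamma (20>17); M at Beta (10>2).

none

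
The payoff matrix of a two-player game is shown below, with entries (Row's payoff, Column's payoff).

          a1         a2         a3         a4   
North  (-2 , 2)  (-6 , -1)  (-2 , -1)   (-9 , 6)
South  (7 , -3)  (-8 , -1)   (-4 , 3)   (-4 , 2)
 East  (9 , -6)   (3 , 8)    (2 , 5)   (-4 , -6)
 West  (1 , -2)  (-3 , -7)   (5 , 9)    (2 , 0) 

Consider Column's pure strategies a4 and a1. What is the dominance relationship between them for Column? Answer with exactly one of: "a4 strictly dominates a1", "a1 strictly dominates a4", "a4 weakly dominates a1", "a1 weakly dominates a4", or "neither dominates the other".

a4 weakly dominates a1

a4's payoffs vs a1's, by Row's action — North: 6>2, South: 2>-3, East: -6=-6, West: 0>-2.
a4 is at least as good everywhere and strictly better somewhere (tied only at East), so a4 weakly but not strictly dominates a1.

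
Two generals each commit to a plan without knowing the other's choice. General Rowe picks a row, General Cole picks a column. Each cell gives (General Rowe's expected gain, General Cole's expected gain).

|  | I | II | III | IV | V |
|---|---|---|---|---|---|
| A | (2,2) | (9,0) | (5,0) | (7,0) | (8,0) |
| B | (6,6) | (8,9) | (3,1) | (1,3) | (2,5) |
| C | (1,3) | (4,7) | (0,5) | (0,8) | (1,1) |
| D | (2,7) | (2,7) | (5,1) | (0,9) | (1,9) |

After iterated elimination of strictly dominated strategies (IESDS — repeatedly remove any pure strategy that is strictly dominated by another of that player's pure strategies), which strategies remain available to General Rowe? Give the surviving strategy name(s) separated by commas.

A, B

For General Rowe, A strictly dominates C on the remaining columns (I: 2>1, II: 9>4, III: 5>0, IV: 7>0, V: 8>1); eliminate C.
For General Cole, I strictly dominates III on the remaining rows (A: 2>0, B: 6>1, D: 7>1); eliminate III.
Row D is eliminated: B beats it against every remaining column (I: 6>2, II: 8>2, IV: 1>0, V: 2>1).
For General Cole, I strictly dominates IV on the remaining rows (A: 2>0, B: 6>3); eliminate IV.
For General Cole, I strictly dominates V on the remaining rows (A: 2>0, B: 6>5); eliminate V.
Among the remaining strategies, none is strictly dominated by another pure strategy of the same player, so the elimination stops.
Surviving strategies — General Rowe: {A, B}; General Cole: {I, II}.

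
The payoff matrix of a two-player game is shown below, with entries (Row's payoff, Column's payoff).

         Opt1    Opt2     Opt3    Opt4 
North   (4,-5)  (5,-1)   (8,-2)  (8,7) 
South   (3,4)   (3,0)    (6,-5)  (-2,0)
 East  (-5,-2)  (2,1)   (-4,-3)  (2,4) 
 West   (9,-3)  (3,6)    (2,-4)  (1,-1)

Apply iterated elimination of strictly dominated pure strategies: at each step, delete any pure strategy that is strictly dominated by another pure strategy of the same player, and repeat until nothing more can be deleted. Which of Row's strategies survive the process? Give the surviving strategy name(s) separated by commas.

Row's strategy South is strictly dominated by North (Opt1: 4>3, Opt2: 5>3, Opt3: 8>6, Opt4: 8>-2) and is removed.
Row East is eliminated: North beats it against every remaining column (Opt1: 4>-5, Opt2: 5>2, Opt3: 8>-4, Opt4: 8>2).
Column Opt1 is eliminated: Opt2 beats it against every remaining row (North: -1>-5, West: 6>-3).
Row's strategy West is strictly dominated by North (Opt2: 5>3, Opt3: 8>2, Opt4: 8>1) and is removed.
Column Opt2 is eliminated: Opt4 beats it against every remaining row (North: 7>-1).
Column Opt3 is eliminated: Opt4 beats it against every remaining row (North: 7>-2).
Among the remaining strategies, none is strictly dominated by another pure strategy of the same player, so the elimination stops.
Surviving strategies — Row: {North}; Column: {Opt4}.

North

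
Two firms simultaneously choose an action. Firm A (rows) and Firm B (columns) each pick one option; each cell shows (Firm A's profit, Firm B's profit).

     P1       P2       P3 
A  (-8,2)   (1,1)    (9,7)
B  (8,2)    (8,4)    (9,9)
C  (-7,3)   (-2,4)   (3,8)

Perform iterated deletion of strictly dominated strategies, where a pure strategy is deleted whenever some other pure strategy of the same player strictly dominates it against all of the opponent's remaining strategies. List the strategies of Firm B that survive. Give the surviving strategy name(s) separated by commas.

Row C is eliminated: B beats it against every remaining column (P1: 8>-7, P2: 8>-2, P3: 9>3).
Firm B's strategy P1 is strictly dominated by P3 (A: 7>2, B: 9>2) and is removed.
For Firm B, P3 strictly dominates P2 on the remaining rows (A: 7>1, B: 9>4); eliminate P2.
Among the remaining strategies, none is strictly dominated by another pure strategy of the same player, so the elimination stops.
Surviving strategies — Firm A: {A, B}; Firm B: {P3}.

P3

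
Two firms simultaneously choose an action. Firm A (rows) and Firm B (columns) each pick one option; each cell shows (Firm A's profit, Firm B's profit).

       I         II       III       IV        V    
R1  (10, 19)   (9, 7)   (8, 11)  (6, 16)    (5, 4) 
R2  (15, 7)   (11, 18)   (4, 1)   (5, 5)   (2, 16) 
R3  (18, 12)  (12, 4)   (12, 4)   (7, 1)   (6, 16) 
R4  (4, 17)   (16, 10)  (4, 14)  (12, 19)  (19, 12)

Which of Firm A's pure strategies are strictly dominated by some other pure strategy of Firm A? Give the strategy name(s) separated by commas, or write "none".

R3 strictly dominates R1 — I: 18>10, II: 12>9, III: 12>8, IV: 7>6, V: 6>5.
R2: dominated, since R3 does at least as well everywhere (I: 18>15, II: 12>11, III: 12>4, IV: 7>5, V: 6>2).
R3 is not dominated — it holds its own against R1 at I (18>10); R2 at I (18>15); R4 at I (18>4).
R4 is not dominated — it holds its own against R1 at II (16>9); R2 at II (16>11); R3 at II (16>12).

R1, R2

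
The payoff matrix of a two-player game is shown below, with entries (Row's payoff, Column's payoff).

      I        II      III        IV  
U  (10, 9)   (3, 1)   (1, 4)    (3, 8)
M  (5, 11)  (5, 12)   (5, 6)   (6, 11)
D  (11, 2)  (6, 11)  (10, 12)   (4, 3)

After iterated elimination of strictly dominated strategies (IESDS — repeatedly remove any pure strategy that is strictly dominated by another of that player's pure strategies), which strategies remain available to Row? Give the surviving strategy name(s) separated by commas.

D

For Row, D strictly dominates U on the remaining columns (I: 11>10, II: 6>3, III: 10>1, IV: 4>3); eliminate U.
For Column, II strictly dominates I on the remaining rows (M: 12>11, D: 11>2); eliminate I.
For Column, II strictly dominates IV on the remaining rows (M: 12>11, D: 11>3); eliminate IV.
Row's strategy M is strictly dominated by D (II: 6>5, III: 10>5) and is removed.
Column's strategy II is strictly dominated by III (D: 12>11) and is removed.
Among the remaining strategies, none is strictly dominated by another pure strategy of the same player, so the elimination stops.
Surviving strategies — Row: {D}; Column: {III}.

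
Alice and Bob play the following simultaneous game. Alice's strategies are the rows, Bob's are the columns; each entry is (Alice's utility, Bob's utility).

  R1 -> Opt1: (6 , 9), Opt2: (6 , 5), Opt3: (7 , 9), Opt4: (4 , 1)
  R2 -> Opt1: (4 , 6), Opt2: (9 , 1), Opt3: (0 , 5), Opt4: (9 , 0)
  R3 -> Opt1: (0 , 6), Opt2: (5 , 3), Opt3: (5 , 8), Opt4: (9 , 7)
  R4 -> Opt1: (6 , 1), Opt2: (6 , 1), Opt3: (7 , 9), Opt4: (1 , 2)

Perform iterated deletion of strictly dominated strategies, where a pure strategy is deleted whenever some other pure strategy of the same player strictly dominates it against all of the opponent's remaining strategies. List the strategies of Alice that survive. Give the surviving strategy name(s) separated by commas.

R1, R4

Column Opt2 is eliminated: Opt3 beats it against every remaining row (R1: 9>5, R2: 5>1, R3: 8>3, R4: 9>1).
For Bob, Opt3 strictly dominates Opt4 on the remaining rows (R1: 9>1, R2: 5>0, R3: 8>7, R4: 9>2); eliminate Opt4.
For Alice, R1 strictly dominates R2 on the remaining columns (Opt1: 6>4, Opt3: 7>0); eliminate R2.
For Alice, R1 strictly dominates R3 on the remaining columns (Opt1: 6>0, Opt3: 7>5); eliminate R3.
Among the remaining strategies, none is strictly dominated by another pure strategy of the same player, so the elimination stops.
Surviving strategies — Alice: {R1, R4}; Bob: {Opt1, Opt3}.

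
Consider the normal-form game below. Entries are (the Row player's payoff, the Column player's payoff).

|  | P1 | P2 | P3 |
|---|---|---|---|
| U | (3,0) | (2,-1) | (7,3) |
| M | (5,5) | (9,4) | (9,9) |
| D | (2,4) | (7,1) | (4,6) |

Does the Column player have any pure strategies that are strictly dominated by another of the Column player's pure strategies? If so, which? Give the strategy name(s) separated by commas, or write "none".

P1: dominated, since P3 does at least as well everywhere (U: 3>0, M: 9>5, D: 6>4).
P2: dominated, since P1 does at least as well everywhere (U: 0>-1, M: 5>4, D: 4>1).
P3: no other strategy beats it everywhere (P1 at U (3>0); P2 at U (3>-1)).

P1, P2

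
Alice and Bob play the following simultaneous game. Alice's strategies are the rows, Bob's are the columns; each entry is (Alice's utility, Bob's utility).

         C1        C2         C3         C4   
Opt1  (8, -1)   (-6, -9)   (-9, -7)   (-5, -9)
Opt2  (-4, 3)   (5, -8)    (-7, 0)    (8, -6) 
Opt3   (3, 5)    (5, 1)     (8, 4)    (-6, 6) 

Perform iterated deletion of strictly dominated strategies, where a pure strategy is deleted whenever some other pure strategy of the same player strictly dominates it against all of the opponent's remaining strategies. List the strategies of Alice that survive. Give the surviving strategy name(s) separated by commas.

Bob's strategy C2 is strictly dominated by C1 (Opt1: -1>-9, Opt2: 3>-8, Opt3: 5>1) and is removed.
Column C3 is eliminated: C1 beats it against every remaining row (Opt1: -1>-7, Opt2: 3>0, Opt3: 5>4).
For Alice, Opt1 strictly dominates Opt3 on the remaining columns (C1: 8>3, C4: -5>-6); eliminate Opt3.
Bob's strategy C4 is strictly dominated by C1 (Opt1: -1>-9, Opt2: 3>-6) and is removed.
Row Opt2 is eliminated: Opt1 beats it against every remaining column (C1: 8>-4).
Among the remaining strategies, none is strictly dominated by another pure strategy of the same player, so the elimination stops.
Surviving strategies — Alice: {Opt1}; Bob: {C1}.

Opt1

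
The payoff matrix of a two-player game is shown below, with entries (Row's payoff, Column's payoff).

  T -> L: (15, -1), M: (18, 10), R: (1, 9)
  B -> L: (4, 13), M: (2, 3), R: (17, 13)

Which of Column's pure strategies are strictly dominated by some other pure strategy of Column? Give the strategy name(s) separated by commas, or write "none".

Nothing dominates L: M at B (13>3); R at B (13=13).
M is not dominated — it holds its own against L at T (10>-1); R at T (10>9).
R is not dominated — it holds its own against L at T (9>-1); M at B (13>3).

none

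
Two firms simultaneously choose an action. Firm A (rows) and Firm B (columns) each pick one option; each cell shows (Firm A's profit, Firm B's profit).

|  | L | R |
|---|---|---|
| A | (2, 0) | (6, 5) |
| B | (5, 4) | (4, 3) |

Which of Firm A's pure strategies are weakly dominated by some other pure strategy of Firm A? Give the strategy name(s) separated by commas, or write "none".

A: no other strategy beats it everywhere (B at R (6>4)).
B is not dominated — it holds its own against A at L (5>2).

none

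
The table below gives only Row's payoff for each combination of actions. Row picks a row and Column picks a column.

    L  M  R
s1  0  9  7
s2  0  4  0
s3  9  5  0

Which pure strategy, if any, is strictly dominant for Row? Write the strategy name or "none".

none

s1 fails to dominate s2 at L (0=0).
s2 fails to dominate s1 at L (0=0).
s3 fails to dominate s1 at M (5<9).
No single strategy dominates all the others.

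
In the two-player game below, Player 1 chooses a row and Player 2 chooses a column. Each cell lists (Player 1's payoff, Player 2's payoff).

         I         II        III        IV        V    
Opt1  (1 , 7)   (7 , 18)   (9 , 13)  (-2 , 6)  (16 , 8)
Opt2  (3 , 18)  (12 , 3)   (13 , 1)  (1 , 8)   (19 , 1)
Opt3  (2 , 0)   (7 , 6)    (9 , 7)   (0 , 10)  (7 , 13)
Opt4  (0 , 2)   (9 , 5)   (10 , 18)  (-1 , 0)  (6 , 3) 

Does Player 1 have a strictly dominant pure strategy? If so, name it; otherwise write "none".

Opt2 vs Opt1: I: 3>1, II: 12>7, III: 13>9, IV: 1>-2, V: 19>16.
Opt2 vs Opt3: I: 3>2, II: 12>7, III: 13>9, IV: 1>0, V: 19>7.
Opt2 vs Opt4: I: 3>0, II: 12>9, III: 13>10, IV: 1>-1, V: 19>6.
Opt2 strictly beats every other strategy against every opponent action, so it is strictly dominant.

Opt2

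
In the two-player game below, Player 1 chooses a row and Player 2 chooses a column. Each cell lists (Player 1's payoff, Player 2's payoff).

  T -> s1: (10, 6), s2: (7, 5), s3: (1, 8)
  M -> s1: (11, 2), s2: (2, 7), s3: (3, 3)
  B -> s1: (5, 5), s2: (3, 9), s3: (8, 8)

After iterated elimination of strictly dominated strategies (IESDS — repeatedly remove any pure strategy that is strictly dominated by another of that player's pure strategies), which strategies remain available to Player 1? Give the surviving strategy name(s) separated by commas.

Player 2's strategy s1 is strictly dominated by s3 (T: 8>6, M: 3>2, B: 8>5) and is removed.
For Player 1, B strictly dominates M on the remaining columns (s2: 3>2, s3: 8>3); eliminate M.
Among the remaining strategies, none is strictly dominated by another pure strategy of the same player, so the elimination stops.
Surviving strategies — Player 1: {T, B}; Player 2: {s2, s3}.

T, B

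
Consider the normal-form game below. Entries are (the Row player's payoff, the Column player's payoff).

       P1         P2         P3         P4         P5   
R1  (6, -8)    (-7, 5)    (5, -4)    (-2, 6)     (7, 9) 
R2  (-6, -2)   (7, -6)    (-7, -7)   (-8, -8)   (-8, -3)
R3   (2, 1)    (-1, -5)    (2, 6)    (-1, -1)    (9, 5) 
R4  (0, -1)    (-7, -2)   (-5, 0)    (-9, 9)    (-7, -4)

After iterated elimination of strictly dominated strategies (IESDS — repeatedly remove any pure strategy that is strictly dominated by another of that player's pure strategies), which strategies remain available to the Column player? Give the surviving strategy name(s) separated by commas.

For the Row player, R3 strictly dominates R4 on the remaining columns (P1: 2>0, P2: -1>-7, P3: 2>-5, P4: -1>-9, P5: 9>-7); eliminate R4.
The Column player's strategy P2 is strictly dominated by P5 (R1: 9>5, R2: -3>-6, R3: 5>-5) and is removed.
Row R2 is eliminated: R1 beats it against every remaining column (P1: 6>-6, P3: 5>-7, P4: -2>-8, P5: 7>-8).
The Column player's strategy P1 is strictly dominated by P3 (R1: -4>-8, R3: 6>1) and is removed.
The Column player's strategy P4 is strictly dominated by P5 (R1: 9>6, R3: 5>-1) and is removed.
Among the remaining strategies, none is strictly dominated by another pure strategy of the same player, so the elimination stops.
Surviving strategies — the Row player: {R1, R3}; the Column player: {P3, P5}.

P3, P5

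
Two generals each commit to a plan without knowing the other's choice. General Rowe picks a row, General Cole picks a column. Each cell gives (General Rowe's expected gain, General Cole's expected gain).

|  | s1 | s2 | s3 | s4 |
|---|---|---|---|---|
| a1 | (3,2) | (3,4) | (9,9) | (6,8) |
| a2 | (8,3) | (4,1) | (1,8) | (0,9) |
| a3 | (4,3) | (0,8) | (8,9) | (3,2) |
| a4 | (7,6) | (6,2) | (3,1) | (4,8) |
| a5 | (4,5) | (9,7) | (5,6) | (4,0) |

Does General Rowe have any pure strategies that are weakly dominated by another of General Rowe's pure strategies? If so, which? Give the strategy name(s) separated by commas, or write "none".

none

Nothing dominates a1: a2 at s3 (9>1); a3 at s2 (3>0); a4 at s3 (9>3); a5 at s3 (9>5).
Nothing dominates a2: a1 at s1 (8>3); a3 at s1 (8>4); a4 at s1 (8>7); a5 at s1 (8>4).
a3: no other strategy beats it everywhere (a1 at s1 (4>3); a2 at s3 (8>1); a4 at s3 (8>3); a5 at s3 (8>5)).
Nothing dominates a4: a1 at s1 (7>3); a2 at s2 (6>4); a3 at s1 (7>4); a5 at s1 (7>4).
Nothing dominates a5: a1 at s1 (4>3); a2 at s2 (9>4); a3 at s2 (9>0); a4 at s2 (9>6).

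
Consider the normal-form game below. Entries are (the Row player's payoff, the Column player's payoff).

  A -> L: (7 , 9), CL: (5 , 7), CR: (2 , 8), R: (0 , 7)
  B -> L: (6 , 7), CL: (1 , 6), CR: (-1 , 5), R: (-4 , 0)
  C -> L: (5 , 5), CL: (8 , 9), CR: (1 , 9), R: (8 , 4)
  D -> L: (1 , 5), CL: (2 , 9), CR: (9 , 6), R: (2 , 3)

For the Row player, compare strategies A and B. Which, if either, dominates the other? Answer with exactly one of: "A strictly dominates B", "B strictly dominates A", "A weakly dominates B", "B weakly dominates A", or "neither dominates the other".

Compare A to B across each opponent action: L: 7>6, CL: 5>1, CR: 2>-1, R: 0>-4.
A gives a strictly higher payoff against each opponent action, so A strictly dominates B.

A strictly dominates B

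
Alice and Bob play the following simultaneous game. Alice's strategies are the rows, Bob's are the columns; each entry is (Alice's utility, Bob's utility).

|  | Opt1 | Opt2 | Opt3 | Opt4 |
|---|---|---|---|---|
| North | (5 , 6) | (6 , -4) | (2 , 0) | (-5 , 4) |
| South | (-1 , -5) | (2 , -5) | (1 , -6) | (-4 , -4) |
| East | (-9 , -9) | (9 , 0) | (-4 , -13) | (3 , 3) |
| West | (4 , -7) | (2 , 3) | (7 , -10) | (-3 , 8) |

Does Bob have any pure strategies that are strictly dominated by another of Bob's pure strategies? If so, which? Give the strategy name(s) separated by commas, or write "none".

Opt1: no other strategy beats it everywhere (Opt2 at North (6>-4); Opt3 at North (6>0); Opt4 at North (6>4)).
Opt2 is strictly dominated by Opt4 (North: 4>-4, South: -4>-5, East: 3>0, West: 8>3).
Opt3 is strictly dominated by Opt1 (North: 6>0, South: -5>-6, East: -9>-13, West: -7>-10).
Nothing dominates Opt4: Opt1 at South (-4>-5); Opt2 at North (4>-4); Opt3 at North (4>0).

Opt2, Opt3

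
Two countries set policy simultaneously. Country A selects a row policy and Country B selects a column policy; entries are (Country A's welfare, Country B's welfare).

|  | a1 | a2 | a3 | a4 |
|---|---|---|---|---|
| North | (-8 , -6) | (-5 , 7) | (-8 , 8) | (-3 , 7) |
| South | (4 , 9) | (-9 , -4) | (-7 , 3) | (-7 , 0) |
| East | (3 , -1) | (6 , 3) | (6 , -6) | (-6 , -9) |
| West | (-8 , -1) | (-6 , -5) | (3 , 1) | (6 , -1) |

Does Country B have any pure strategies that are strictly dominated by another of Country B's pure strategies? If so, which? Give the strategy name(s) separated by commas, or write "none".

Nothing dominates a1: a2 at South (9>-4); a3 at South (9>3); a4 at South (9>0).
a2 is not dominated — it holds its own against a1 at North (7>-6); a3 at East (3>-6); a4 at North (7=7).
a3: no other strategy beats it everywhere (a1 at North (8>-6); a2 at North (8>7); a4 at North (8>7)).
a4: dominated, since a3 does at least as well everywhere (North: 8>7, South: 3>0, East: -6>-9, West: 1>-1).

a4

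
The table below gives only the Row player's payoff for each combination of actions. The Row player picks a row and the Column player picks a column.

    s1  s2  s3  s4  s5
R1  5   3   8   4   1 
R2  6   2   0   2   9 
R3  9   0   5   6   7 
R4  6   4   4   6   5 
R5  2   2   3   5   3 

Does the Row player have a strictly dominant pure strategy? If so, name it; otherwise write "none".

none

R1 fails to dominate R2 at s1 (5<6).
R2 fails to dominate R1 at s2 (2<3).
R3 fails to dominate R1 at s2 (0<3).
R4 fails to dominate R1 at s3 (4<8).
R5 fails to dominate R1 at s1 (2<5).
No single strategy dominates all the others.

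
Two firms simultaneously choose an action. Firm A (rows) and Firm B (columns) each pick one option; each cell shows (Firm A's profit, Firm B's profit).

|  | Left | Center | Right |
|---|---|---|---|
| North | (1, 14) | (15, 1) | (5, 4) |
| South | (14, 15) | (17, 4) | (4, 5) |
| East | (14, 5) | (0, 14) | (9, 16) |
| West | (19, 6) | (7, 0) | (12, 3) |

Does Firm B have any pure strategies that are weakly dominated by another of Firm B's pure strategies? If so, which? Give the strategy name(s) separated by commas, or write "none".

Left: no other strategy beats it everywhere (Center at North (14>1); Right at North (14>4)).
Center is weakly dominated by Right (North: 4>1, South: 5>4, East: 16>14, West: 3>0).
Nothing dominates Right: Left at East (16>5); Center at North (4>1).

Center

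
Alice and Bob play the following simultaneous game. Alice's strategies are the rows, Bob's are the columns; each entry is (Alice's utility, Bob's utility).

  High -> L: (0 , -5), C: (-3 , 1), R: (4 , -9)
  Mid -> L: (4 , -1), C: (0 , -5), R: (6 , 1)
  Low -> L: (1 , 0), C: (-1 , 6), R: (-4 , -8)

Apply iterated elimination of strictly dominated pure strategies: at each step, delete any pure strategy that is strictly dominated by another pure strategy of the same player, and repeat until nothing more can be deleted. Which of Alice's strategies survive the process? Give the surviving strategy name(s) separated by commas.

For Alice, Mid strictly dominates High on the remaining columns (L: 4>0, C: 0>-3, R: 6>4); eliminate High.
For Alice, Mid strictly dominates Low on the remaining columns (L: 4>1, C: 0>-1, R: 6>-4); eliminate Low.
For Bob, R strictly dominates L on the remaining rows (Mid: 1>-1); eliminate L.
Bob's strategy C is strictly dominated by R (Mid: 1>-5) and is removed.
Among the remaining strategies, none is strictly dominated by another pure strategy of the same player, so the elimination stops.
Surviving strategies — Alice: {Mid}; Bob: {R}.

Mid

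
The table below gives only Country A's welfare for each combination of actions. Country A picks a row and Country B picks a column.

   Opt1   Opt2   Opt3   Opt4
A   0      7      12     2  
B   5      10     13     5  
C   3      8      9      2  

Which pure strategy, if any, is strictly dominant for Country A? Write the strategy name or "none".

B vs A: Opt1: 5>0, Opt2: 10>7, Opt3: 13>12, Opt4: 5>2.
B vs C: Opt1: 5>3, Opt2: 10>8, Opt3: 13>9, Opt4: 5>2.
B strictly beats every other strategy against every opponent action, so it is strictly dominant.

B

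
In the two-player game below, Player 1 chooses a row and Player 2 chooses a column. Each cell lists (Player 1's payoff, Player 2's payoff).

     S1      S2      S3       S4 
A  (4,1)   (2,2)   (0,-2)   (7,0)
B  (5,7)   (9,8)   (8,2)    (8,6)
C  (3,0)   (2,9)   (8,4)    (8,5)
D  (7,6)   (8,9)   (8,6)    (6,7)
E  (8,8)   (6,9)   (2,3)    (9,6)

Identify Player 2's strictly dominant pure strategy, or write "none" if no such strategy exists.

S2

S2 vs S1: A: 2>1, B: 8>7, C: 9>0, D: 9>6, E: 9>8.
S2 vs S3: A: 2>-2, B: 8>2, C: 9>4, D: 9>6, E: 9>3.
S2 vs S4: A: 2>0, B: 8>6, C: 9>5, D: 9>7, E: 9>6.
S2 strictly beats every other strategy against every opponent action, so it is strictly dominant.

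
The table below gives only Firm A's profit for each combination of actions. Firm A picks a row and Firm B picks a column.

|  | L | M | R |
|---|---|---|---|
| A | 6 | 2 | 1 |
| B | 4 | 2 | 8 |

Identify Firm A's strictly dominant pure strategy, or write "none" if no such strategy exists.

A fails to dominate B at M (2=2).
B fails to dominate A at L (4<6).
No single strategy dominates all the others.

none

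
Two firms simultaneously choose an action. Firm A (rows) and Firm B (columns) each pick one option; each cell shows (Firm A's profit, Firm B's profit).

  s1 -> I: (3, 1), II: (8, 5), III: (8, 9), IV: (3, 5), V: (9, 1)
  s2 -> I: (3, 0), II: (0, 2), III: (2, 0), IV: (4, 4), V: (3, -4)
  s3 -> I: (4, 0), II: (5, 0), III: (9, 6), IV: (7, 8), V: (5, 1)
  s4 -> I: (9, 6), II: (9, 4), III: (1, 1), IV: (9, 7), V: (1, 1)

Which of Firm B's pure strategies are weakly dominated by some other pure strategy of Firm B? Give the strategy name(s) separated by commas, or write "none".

I, II, V

I is weakly dominated by IV (s1: 5>1, s2: 4>0, s3: 8>0, s4: 7>6).
II: dominated, since IV does at least as well everywhere (s1: 5=5, s2: 4>2, s3: 8>0, s4: 7>4).
Nothing dominates III: I at s1 (9>1); II at s1 (9>5); IV at s1 (9>5); V at s1 (9>1).
IV: no other strategy beats it everywhere (I at s1 (5>1); II at s2 (4>2); III at s2 (4>0); V at s1 (5>1)).
V: dominated, since III does at least as well everywhere (s1: 9>1, s2: 0>-4, s3: 6>1, s4: 1=1).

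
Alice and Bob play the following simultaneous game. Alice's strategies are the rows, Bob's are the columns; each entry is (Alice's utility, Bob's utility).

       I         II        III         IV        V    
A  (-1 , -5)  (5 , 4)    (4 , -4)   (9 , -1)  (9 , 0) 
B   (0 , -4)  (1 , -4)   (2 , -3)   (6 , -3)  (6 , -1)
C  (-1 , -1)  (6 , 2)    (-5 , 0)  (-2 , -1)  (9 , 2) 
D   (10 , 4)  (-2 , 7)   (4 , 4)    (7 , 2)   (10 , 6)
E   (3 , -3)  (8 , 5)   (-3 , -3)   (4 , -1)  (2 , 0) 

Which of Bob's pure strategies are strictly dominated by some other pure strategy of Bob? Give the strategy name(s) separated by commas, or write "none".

V strictly dominates I — A: 0>-5, B: -1>-4, C: 2>-1, D: 6>4, E: 0>-3.
Nothing dominates II: I at A (4>-5); III at A (4>-4); IV at A (4>-1); V at A (4>0).
III: dominated, since V does at least as well everywhere (A: 0>-4, B: -1>-3, C: 2>0, D: 6>4, E: 0>-3).
IV is strictly dominated by V (A: 0>-1, B: -1>-3, C: 2>-1, D: 6>2, E: 0>-1).
Nothing dominates V: I at A (0>-5); II at B (-1>-4); III at A (0>-4); IV at A (0>-1).

I, III, IV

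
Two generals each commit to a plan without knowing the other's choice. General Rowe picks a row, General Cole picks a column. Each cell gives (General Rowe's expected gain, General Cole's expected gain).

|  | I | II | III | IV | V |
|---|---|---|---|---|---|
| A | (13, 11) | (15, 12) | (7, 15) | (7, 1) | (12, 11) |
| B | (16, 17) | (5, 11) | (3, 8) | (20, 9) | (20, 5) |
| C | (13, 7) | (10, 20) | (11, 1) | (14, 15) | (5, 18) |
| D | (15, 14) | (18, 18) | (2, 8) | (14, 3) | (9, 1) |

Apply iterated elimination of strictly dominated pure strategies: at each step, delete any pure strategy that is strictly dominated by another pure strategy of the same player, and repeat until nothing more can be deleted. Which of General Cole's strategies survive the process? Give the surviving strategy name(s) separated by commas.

General Cole's strategy IV is strictly dominated by II (A: 12>1, B: 11>9, C: 20>15, D: 18>3) and is removed.
For General Cole, II strictly dominates V on the remaining rows (A: 12>11, B: 11>5, C: 20>18, D: 18>1); eliminate V.
Among the remaining strategies, none is strictly dominated by another pure strategy of the same player, so the elimination stops.
Surviving strategies — General Rowe: {A, B, C, D}; General Cole: {I, II, III}.

I, II, III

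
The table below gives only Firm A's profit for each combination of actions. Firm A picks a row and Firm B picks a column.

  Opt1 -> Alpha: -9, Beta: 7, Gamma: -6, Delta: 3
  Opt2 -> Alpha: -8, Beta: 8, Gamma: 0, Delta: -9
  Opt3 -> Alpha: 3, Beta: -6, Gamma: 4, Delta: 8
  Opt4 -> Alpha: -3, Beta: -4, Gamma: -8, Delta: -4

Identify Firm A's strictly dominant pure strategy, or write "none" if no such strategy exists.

Opt1 fails to dominate Opt2 at Alpha (-9<-8).
Opt2 fails to dominate Opt1 at Delta (-9<3).
Opt3 fails to dominate Opt1 at Beta (-6<7).
Opt4 fails to dominate Opt1 at Beta (-4<7).
No single strategy dominates all the others.

none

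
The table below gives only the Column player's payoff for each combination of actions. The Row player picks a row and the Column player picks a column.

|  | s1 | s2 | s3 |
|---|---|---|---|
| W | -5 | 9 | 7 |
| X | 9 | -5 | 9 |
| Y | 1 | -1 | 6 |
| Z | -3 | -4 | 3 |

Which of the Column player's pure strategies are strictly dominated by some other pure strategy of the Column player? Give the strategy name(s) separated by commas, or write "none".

s1: no other strategy beats it everywhere (s2 at X (9>-5); s3 at X (9=9)).
s2: no other strategy beats it everywhere (s1 at W (9>-5); s3 at W (9>7)).
s3 is not dominated — it holds its own against s1 at W (7>-5); s2 at X (9>-5).

none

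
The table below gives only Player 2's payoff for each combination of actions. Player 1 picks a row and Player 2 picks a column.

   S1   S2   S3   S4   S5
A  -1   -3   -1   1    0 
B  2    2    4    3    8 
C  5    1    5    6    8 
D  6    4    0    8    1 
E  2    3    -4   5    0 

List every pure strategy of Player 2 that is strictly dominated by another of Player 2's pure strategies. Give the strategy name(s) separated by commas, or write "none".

S4 strictly dominates S1 — A: 1>-1, B: 3>2, C: 6>5, D: 8>6, E: 5>2.
S2 is strictly dominated by S4 (A: 1>-3, B: 3>2, C: 6>1, D: 8>4, E: 5>3).
S5 strictly dominates S3 — A: 0>-1, B: 8>4, C: 8>5, D: 1>0, E: 0>-4.
S4: no other strategy beats it everywhere (S1 at A (1>-1); S2 at A (1>-3); S3 at A (1>-1); S5 at A (1>0)).
S5: no other strategy beats it everywhere (S1 at A (0>-1); S2 at A (0>-3); S3 at A (0>-1); S4 at B (8>3)).

S1, S2, S3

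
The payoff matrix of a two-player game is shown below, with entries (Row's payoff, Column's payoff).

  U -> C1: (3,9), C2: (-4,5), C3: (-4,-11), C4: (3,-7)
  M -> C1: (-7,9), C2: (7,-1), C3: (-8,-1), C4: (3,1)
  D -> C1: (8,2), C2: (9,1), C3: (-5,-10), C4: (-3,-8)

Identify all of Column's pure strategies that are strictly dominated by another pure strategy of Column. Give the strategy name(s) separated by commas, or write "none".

C1 is not dominated — it holds its own against C2 at U (9>5); C3 at U (9>-11); C4 at U (9>-7).
C1 strictly dominates C2 — U: 9>5, M: 9>-1, D: 2>1.
C3 is strictly dominated by C1 (U: 9>-11, M: 9>-1, D: 2>-10).
C1 strictly dominates C4 — U: 9>-7, M: 9>1, D: 2>-8.

C2, C3, C4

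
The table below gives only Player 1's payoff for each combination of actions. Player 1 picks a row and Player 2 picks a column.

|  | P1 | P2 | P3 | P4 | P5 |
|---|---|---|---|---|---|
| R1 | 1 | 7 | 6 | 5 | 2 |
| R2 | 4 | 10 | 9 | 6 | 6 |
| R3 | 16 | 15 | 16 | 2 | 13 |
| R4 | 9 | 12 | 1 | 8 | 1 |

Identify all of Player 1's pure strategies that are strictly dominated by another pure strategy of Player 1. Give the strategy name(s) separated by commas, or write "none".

R1

R1 is strictly dominated by R2 (P1: 4>1, P2: 10>7, P3: 9>6, P4: 6>5, P5: 6>2).
Nothing dominates R2: R1 at P1 (4>1); R3 at P4 (6>2); R4 at P3 (9>1).
R3 is not dominated — it holds its own against R1 at P1 (16>1); R2 at P1 (16>4); R4 at P1 (16>9).
Nothing dominates R4: R1 at P1 (9>1); R2 at P1 (9>4); R3 at P4 (8>2).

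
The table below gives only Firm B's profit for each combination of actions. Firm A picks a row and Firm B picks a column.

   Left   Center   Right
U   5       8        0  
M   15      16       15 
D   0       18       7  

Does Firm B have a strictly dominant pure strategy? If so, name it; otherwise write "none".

Center

Center vs Left: U: 8>5, M: 16>15, D: 18>0.
Center vs Right: U: 8>0, M: 16>15, D: 18>7.
Center strictly beats every other strategy against every opponent action, so it is strictly dominant.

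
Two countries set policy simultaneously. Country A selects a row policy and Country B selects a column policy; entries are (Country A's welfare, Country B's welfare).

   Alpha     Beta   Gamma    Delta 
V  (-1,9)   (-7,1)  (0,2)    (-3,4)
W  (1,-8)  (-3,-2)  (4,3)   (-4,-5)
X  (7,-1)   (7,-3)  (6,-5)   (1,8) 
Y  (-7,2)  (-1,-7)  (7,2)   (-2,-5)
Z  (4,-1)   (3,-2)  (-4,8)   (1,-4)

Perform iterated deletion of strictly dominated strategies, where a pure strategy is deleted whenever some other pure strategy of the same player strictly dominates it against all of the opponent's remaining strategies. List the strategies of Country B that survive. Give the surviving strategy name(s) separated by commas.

For Country A, X strictly dominates V on the remaining columns (Alpha: 7>-1, Beta: 7>-7, Gamma: 6>0, Delta: 1>-3); eliminate V.
Country A's strategy W is strictly dominated by X (Alpha: 7>1, Beta: 7>-3, Gamma: 6>4, Delta: 1>-4) and is removed.
Column Beta is eliminated: Alpha beats it against every remaining row (X: -1>-3, Y: 2>-7, Z: -1>-2).
Among the remaining strategies, none is strictly dominated by another pure strategy of the same player, so the elimination stops.
Surviving strategies — Country A: {X, Y, Z}; Country B: {Alpha, Gamma, Delta}.

Alpha, Gamma, Delta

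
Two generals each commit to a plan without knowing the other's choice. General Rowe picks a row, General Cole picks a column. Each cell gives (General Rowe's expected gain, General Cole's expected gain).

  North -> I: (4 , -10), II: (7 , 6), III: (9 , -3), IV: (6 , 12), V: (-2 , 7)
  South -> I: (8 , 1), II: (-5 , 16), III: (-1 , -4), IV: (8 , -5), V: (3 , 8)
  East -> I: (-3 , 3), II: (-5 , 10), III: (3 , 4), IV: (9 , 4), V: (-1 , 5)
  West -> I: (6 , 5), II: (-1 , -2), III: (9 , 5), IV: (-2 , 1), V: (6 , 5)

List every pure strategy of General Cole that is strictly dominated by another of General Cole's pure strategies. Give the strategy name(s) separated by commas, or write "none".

Nothing dominates I: II at West (5>-2); III at South (1>-4); IV at South (1>-5); V at West (5=5).
Nothing dominates II: I at North (6>-10); III at North (6>-3); IV at South (16>-5); V at South (16>8).
Nothing dominates III: I at North (-3>-10); II at West (5>-2); IV at South (-4>-5); V at West (5=5).
IV: no other strategy beats it everywhere (I at North (12>-10); II at North (12>6); III at North (12>-3); V at North (12>7)).
V is not dominated — it holds its own against I at North (7>-10); II at North (7>6); III at North (7>-3); IV at South (8>-5).

none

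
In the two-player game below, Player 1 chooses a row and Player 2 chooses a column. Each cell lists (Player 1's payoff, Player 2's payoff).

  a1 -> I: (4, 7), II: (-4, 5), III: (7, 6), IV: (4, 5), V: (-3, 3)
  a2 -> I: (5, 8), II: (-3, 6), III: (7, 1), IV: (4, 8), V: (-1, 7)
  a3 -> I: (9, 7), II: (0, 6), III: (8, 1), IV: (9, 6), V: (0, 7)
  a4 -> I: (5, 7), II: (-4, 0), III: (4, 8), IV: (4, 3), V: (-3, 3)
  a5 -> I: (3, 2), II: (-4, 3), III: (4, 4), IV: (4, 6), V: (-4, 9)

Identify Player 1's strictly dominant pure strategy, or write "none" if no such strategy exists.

a3 vs a1: I: 9>4, II: 0>-4, III: 8>7, IV: 9>4, V: 0>-3.
a3 vs a2: I: 9>5, II: 0>-3, III: 8>7, IV: 9>4, V: 0>-1.
a3 vs a4: I: 9>5, II: 0>-4, III: 8>4, IV: 9>4, V: 0>-3.
a3 vs a5: I: 9>3, II: 0>-4, III: 8>4, IV: 9>4, V: 0>-4.
a3 strictly beats every other strategy against every opponent action, so it is strictly dominant.

a3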